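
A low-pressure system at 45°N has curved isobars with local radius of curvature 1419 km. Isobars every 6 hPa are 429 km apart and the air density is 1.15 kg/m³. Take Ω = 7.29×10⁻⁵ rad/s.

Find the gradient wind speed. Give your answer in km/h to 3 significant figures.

39.5 km/h

Coriolis parameter at 45°N:
f = 2Ω sin φ = 2 × 7.29×10⁻⁵ × sin 45° = 1.03×10⁻⁴ s⁻¹
Pressure gradient: |∂P/∂n| = 600 Pa / 429000 m = 1.40×10⁻³ Pa/m
Geostrophic speed: V_g = |∂P/∂n|/(fρ) = 1.40×10⁻³/(1.03×10⁻⁴ × 1.15) = 11.8 m/s
Around a low, centrifugal force acts outward with Coriolis, so pressure-gradient force balances both:
(1/ρ)|∂P/∂n| = fV + V²/R  →  V² + fR·V − fR·V_g = 0
With fR = 1.03×10⁻⁴ × 1419×10³ m = 146 m/s:
V = [−fR + √((fR)² + 4 fR V_g)]/2 = [−146 + √(146² + 4×146×11.8)]/2 = 11 m/s
Subgeostrophic (V < V_g = 11.8 m/s), as expected around a low.
Converting: 11 m/s × 3.6 = 39.5 km/h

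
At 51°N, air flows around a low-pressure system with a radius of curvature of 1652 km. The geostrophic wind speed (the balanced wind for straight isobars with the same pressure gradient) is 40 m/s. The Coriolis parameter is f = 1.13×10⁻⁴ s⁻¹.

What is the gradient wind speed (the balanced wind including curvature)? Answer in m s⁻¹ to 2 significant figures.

Around a low, centrifugal force acts outward with Coriolis, so pressure-gradient force balances both:
(1/ρ)|∂P/∂n| = fV + V²/R  →  V² + fR·V − fR·V_g = 0
With fR = 1.13×10⁻⁴ × 1652×10³ m = 187 m/s:
V = [−fR + √((fR)² + 4 fR V_g)]/2 = [−187 + √(187² + 4×187×40)]/2 = 33.9 m/s
Subgeostrophic (V < V_g = 40 m/s), as expected around a low.

34 m s⁻¹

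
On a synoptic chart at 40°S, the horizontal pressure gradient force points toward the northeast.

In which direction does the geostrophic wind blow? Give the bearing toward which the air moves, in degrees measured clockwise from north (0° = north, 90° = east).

315°

The pressure-gradient force points toward the northeast (bearing 045°).
Geostrophic balance: in the Southern Hemisphere the Coriolis force deflects motion to the left, so the geostrophic wind blows 90° to the left of the pressure-gradient force (low pressure on the right).
Rotating 045° by 90° counterclockwise gives 315° — the wind blows toward the northwest.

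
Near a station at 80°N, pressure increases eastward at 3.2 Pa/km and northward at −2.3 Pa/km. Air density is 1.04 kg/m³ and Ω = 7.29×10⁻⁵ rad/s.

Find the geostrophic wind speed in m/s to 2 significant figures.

26 m/s

Coriolis parameter at 80°N:
f = 2Ω sin φ = 2 × 7.29×10⁻⁵ × sin 80° = 1.44×10⁻⁴ s⁻¹
Component geostrophic relations (x east, y north):
u_g = −(1/(fρ)) ∂P/∂y,  v_g = (1/(fρ)) ∂P/∂x
u_g = −(−2.3×10⁻³)/(1.44×10⁻⁴ × 1.04) = 15.4 m/s;  v_g = (3.2×10⁻³)/(1.44×10⁻⁴ × 1.04) = 21.4 m/s
|V_g| = √(u_g² + v_g²) = 26.4 m/s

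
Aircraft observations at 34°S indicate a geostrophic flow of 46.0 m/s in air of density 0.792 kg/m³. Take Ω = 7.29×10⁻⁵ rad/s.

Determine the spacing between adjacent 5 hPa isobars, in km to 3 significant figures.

168 km

Coriolis parameter at 34°S:
f = 2Ω sin φ = 2 × 7.29×10⁻⁵ × sin 34° = 8.15×10⁻⁵ s⁻¹
Geostrophic balance rearranged: |∂P/∂n| = f ρ V_g
|∂P/∂n| = 8.15×10⁻⁵ × 0.792 × 46.0 = 2.97×10⁻³ Pa/m
Isobar spacing: Δn = ΔP/|∂P/∂n| = 500 Pa / 2.97×10⁻³ Pa/m = 168332 m ≈ 168 km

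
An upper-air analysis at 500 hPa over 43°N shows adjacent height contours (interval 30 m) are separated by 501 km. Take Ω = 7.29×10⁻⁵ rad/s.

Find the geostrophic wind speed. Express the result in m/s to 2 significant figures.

5.9 m/s

Coriolis parameter at 43°N:
f = 2Ω sin φ = 2 × 7.29×10⁻⁵ × sin 43° = 9.94×10⁻⁵ s⁻¹
Height gradient: |∂Z/∂n| = 30 m / 501000 m = 5.99×10⁻⁵
On a pressure surface, geostrophic balance gives V_g = (g/f)|∂Z/∂n|:
V_g = 9.81 × 5.99×10⁻⁵ / 9.94×10⁻⁵ = 5.91 m/s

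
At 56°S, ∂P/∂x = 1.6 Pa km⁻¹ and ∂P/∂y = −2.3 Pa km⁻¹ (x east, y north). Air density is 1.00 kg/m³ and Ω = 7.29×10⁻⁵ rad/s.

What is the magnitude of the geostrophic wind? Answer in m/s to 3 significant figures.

23.2 m/s

Coriolis parameter at 56°S:
f = 2Ω sin φ = 2 × 7.29×10⁻⁵ × sin 56° = 1.21×10⁻⁴ s⁻¹
In the Southern Hemisphere f is negative: f = −1.21×10⁻⁴ s⁻¹.
Component geostrophic relations (x east, y north):
u_g = −(1/(fρ)) ∂P/∂y,  v_g = (1/(fρ)) ∂P/∂x
u_g = −(−2.3×10⁻³)/(−1.21×10⁻⁴ × 1.00) = −19.0 m/s;  v_g = (1.6×10⁻³)/(−1.21×10⁻⁴ × 1.00) = −13.2 m/s
|V_g| = √(u_g² + v_g²) = 23.2 m/s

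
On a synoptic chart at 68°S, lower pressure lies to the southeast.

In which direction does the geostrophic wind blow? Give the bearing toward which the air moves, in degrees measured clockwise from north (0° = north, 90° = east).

The pressure-gradient force points toward the southeast (bearing 135°).
Geostrophic balance: in the Southern Hemisphere the Coriolis force deflects motion to the left, so the geostrophic wind blows 90° to the left of the pressure-gradient force (low pressure on the right).
Rotating 135° by 90° counterclockwise gives 045° — the wind blows toward the northeast.

045°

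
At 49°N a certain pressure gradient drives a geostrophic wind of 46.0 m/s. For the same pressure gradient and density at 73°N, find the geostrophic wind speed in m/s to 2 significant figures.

36 m/s

With the same pressure gradient and density, V_g ∝ 1/f ∝ 1/sin φ.
V₂ = V₁ · sin φ₁ / sin φ₂ = 46.0 × sin 49° / sin 73°
V₂ = 46.0 × 0.7547/0.9563 = 36 m/s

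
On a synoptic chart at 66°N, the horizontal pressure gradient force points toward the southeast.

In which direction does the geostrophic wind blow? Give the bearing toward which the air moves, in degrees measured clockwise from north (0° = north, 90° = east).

The pressure-gradient force points toward the southeast (bearing 135°).
Geostrophic balance: in the Northern Hemisphere the Coriolis force deflects motion to the right, so the geostrophic wind blows 90° to the right of the pressure-gradient force (low pressure on the left).
Rotating 135° by 90° clockwise gives 225° — the wind blows toward the southwest.

225°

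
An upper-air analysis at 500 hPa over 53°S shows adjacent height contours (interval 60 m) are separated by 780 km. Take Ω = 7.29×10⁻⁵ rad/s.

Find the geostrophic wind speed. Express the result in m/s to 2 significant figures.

Coriolis parameter at 53°S:
f = 2Ω sin φ = 2 × 7.29×10⁻⁵ × sin 53° = 1.16×10⁻⁴ s⁻¹
Height gradient: |∂Z/∂n| = 60 m / 780000 m = 7.69×10⁻⁵
On a pressure surface, geostrophic balance gives V_g = (g/f)|∂Z/∂n|:
V_g = 9.81 × 7.69×10⁻⁵ / 1.16×10⁻⁴ = 6.48 m/s

6.5 m/s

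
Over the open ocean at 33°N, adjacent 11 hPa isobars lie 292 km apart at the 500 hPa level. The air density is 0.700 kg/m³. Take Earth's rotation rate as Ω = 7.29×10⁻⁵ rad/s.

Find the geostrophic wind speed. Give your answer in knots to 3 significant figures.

132 knots

Coriolis parameter at 33°N:
f = 2Ω sin φ = 2 × 7.29×10⁻⁵ × sin 33° = 7.94×10⁻⁵ s⁻¹
Pressure gradient: |∂P/∂n| = 1100 Pa / 292000 m = 3.77×10⁻³ Pa/m
Geostrophic balance (pressure-gradient force = Coriolis force):
V_g = (1/(fρ)) |∂P/∂n| = 3.77×10⁻³ / (7.94×10⁻⁵ × 0.700) = 67.8 m/s
Converting: 67.8 m/s × 1.944 = 132 knots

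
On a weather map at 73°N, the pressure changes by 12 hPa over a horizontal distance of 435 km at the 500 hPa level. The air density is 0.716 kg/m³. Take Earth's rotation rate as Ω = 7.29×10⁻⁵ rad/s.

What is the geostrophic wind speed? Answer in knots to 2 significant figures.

Coriolis parameter at 73°N:
f = 2Ω sin φ = 2 × 7.29×10⁻⁵ × sin 73° = 1.39×10⁻⁴ s⁻¹
Pressure gradient: |∂P/∂n| = 1200 Pa / 435000 m = 2.76×10⁻³ Pa/m
Geostrophic balance (pressure-gradient force = Coriolis force):
V_g = (1/(fρ)) |∂P/∂n| = 2.76×10⁻³ / (1.39×10⁻⁴ × 0.716) = 27.6 m/s
Converting: 27.6 m/s × 1.944 = 54 knots

54 knots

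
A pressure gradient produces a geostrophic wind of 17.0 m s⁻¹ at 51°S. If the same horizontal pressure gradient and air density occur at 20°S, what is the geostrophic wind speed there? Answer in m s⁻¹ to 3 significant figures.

With the same pressure gradient and density, V_g ∝ 1/f ∝ 1/sin φ.
V₂ = V₁ · sin φ₁ / sin φ₂ = 17.0 × sin 51° / sin 20°
V₂ = 17.0 × 0.7771/0.3420 = 38.6 m s⁻¹

38.6 m s⁻¹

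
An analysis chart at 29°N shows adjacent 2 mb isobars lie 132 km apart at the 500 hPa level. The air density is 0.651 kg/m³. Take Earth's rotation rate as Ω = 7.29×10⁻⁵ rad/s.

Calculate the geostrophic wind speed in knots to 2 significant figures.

Coriolis parameter at 29°N:
f = 2Ω sin φ = 2 × 7.29×10⁻⁵ × sin 29° = 7.07×10⁻⁵ s⁻¹
Pressure gradient: |∂P/∂n| = 200 Pa / 132000 m = 1.52×10⁻³ Pa/m
Geostrophic balance (pressure-gradient force = Coriolis force):
V_g = (1/(fρ)) |∂P/∂n| = 1.52×10⁻³ / (7.07×10⁻⁵ × 0.651) = 32.9 m/s
Converting: 32.9 m/s × 1.944 = 64 knots

64 knots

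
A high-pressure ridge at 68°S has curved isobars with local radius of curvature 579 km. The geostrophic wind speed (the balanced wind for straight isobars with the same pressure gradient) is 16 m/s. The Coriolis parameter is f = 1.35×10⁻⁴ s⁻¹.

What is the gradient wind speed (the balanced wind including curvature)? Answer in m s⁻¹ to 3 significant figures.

Around a high, pressure-gradient force acts outward with centrifugal, so Coriolis balances both:
fV = (1/ρ)|∂P/∂n| + V²/R  →  V² − fR·V + fR·V_g = 0
With fR = 1.35×10⁻⁴ × 579×10³ m = 78.2 m/s:
V = [fR − √((fR)² − 4 fR V_g)]/2 = [78.2 − √(78.2² − 4×78.2×16)]/2 = 22.4 m/s
Supergeostrophic (V > V_g = 16 m/s), as expected around a high.

22.4 m s⁻¹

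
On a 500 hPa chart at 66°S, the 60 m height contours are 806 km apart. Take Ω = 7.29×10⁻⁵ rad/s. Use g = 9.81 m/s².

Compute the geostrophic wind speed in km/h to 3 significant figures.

19.7 km/h

Coriolis parameter at 66°S:
f = 2Ω sin φ = 2 × 7.29×10⁻⁵ × sin 66° = 1.33×10⁻⁴ s⁻¹
Height gradient: |∂Z/∂n| = 60 m / 806000 m = 7.44×10⁻⁵
On a pressure surface, geostrophic balance gives V_g = (g/f)|∂Z/∂n|:
V_g = 9.81 × 7.44×10⁻⁵ / 1.33×10⁻⁴ = 5.48 m/s
Converting: 5.48 m/s × 3.6 = 19.7 km/h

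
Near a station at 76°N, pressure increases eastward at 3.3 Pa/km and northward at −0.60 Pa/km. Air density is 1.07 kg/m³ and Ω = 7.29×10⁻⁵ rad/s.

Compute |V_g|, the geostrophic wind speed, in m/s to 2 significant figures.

22 m/s

Coriolis parameter at 76°N:
f = 2Ω sin φ = 2 × 7.29×10⁻⁵ × sin 76° = 1.41×10⁻⁴ s⁻¹
Component geostrophic relations (x east, y north):
u_g = −(1/(fρ)) ∂P/∂y,  v_g = (1/(fρ)) ∂P/∂x
u_g = −(−0.60×10⁻³)/(1.41×10⁻⁴ × 1.07) = 3.96 m/s;  v_g = (3.3×10⁻³)/(1.41×10⁻⁴ × 1.07) = 21.8 m/s
|V_g| = √(u_g² + v_g²) = 22.2 m/s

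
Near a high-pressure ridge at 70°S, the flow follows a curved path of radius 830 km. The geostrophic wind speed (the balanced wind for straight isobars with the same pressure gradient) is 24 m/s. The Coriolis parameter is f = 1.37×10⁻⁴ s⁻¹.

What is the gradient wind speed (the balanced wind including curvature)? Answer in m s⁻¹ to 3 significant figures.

34.4 m s⁻¹

Around a high, pressure-gradient force acts outward with centrifugal, so Coriolis balances both:
fV = (1/ρ)|∂P/∂n| + V²/R  →  V² − fR·V + fR·V_g = 0
With fR = 1.37×10⁻⁴ × 830×10³ m = 114 m/s:
V = [fR − √((fR)² − 4 fR V_g)]/2 = [114 − √(114² − 4×114×24)]/2 = 34.4 m/s
Supergeostrophic (V > V_g = 24 m/s), as expected around a high.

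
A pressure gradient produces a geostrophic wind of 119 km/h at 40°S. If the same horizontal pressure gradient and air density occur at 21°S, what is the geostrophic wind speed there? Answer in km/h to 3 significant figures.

With the same pressure gradient and density, V_g ∝ 1/f ∝ 1/sin φ.
V₂ = V₁ · sin φ₁ / sin φ₂ = 119 × sin 40° / sin 21°
V₂ = 119 × 0.6428/0.3584 = 213 km/h

213 km/h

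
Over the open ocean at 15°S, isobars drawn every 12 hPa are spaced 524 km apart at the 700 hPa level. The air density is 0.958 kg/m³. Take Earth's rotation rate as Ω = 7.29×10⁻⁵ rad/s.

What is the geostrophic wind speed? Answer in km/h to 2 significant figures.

Coriolis parameter at 15°S:
f = 2Ω sin φ = 2 × 7.29×10⁻⁵ × sin 15° = 3.77×10⁻⁵ s⁻¹
Pressure gradient: |∂P/∂n| = 1200 Pa / 524000 m = 2.29×10⁻³ Pa/m
Geostrophic balance (pressure-gradient force = Coriolis force):
V_g = (1/(fρ)) |∂P/∂n| = 2.29×10⁻³ / (3.77×10⁻⁵ × 0.958) = 63.3 m/s
Converting: 63.3 m/s × 3.6 = 230 km/h

230 km/h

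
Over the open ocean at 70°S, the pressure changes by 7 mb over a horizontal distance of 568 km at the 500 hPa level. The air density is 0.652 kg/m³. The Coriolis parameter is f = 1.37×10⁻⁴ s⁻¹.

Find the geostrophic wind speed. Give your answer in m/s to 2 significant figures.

14 m/s

Pressure gradient: |∂P/∂n| = 700 Pa / 568000 m = 1.23×10⁻³ Pa/m
Geostrophic balance (pressure-gradient force = Coriolis force):
V_g = (1/(fρ)) |∂P/∂n| = 1.23×10⁻³ / (1.37×10⁻⁴ × 0.652) = 13.8 m/s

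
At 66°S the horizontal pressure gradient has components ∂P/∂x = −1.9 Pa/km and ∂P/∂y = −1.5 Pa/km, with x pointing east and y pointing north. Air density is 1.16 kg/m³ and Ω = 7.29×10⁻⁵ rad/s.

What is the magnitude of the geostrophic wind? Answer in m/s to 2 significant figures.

16 m/s

Coriolis parameter at 66°S:
f = 2Ω sin φ = 2 × 7.29×10⁻⁵ × sin 66° = 1.33×10⁻⁴ s⁻¹
In the Southern Hemisphere f is negative: f = −1.33×10⁻⁴ s⁻¹.
Component geostrophic relations (x east, y north):
u_g = −(1/(fρ)) ∂P/∂y,  v_g = (1/(fρ)) ∂P/∂x
u_g = −(−1.5×10⁻³)/(−1.33×10⁻⁴ × 1.16) = −9.71 m/s;  v_g = (−1.9×10⁻³)/(−1.33×10⁻⁴ × 1.16) = 12.3 m/s
|V_g| = √(u_g² + v_g²) = 15.7 m/s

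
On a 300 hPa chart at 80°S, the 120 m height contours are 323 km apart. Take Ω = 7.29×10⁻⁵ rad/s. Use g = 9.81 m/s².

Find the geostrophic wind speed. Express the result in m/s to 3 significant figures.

Coriolis parameter at 80°S:
f = 2Ω sin φ = 2 × 7.29×10⁻⁵ × sin 80° = 1.44×10⁻⁴ s⁻¹
Height gradient: |∂Z/∂n| = 120 m / 323000 m = 3.72×10⁻⁴
On a pressure surface, geostrophic balance gives V_g = (g/f)|∂Z/∂n|:
V_g = 9.81 × 3.72×10⁻⁴ / 1.44×10⁻⁴ = 25.4 m/s

25.4 m/s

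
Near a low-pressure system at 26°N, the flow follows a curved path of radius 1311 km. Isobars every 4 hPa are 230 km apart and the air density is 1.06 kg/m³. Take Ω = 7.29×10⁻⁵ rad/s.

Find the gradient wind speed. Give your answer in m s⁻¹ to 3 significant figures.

20.6 m s⁻¹

Coriolis parameter at 26°N:
f = 2Ω sin φ = 2 × 7.29×10⁻⁵ × sin 26° = 6.39×10⁻⁵ s⁻¹
Pressure gradient: |∂P/∂n| = 400 Pa / 230000 m = 1.74×10⁻³ Pa/m
Geostrophic speed: V_g = |∂P/∂n|/(fρ) = 1.74×10⁻³/(6.39×10⁻⁵ × 1.06) = 25.7 m/s
Around a low, centrifugal force acts outward with Coriolis, so pressure-gradient force balances both:
(1/ρ)|∂P/∂n| = fV + V²/R  →  V² + fR·V − fR·V_g = 0
With fR = 6.39×10⁻⁵ × 1311×10³ m = 83.8 m/s:
V = [−fR + √((fR)² + 4 fR V_g)]/2 = [−83.8 + √(83.8² + 4×83.8×25.7)]/2 = 20.6 m/s
Subgeostrophic (V < V_g = 25.7 m/s), as expected around a low.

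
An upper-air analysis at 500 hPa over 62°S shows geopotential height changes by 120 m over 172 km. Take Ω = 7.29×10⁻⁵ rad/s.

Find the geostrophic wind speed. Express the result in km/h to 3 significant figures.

Coriolis parameter at 62°S:
f = 2Ω sin φ = 2 × 7.29×10⁻⁵ × sin 62° = 1.29×10⁻⁴ s⁻¹
Height gradient: |∂Z/∂n| = 120 m / 172000 m = 6.98×10⁻⁴
On a pressure surface, geostrophic balance gives V_g = (g/f)|∂Z/∂n|:
V_g = 9.81 × 6.98×10⁻⁴ / 1.29×10⁻⁴ = 53.2 m/s
Converting: 53.2 m/s × 3.6 = 191 km/h

191 km/h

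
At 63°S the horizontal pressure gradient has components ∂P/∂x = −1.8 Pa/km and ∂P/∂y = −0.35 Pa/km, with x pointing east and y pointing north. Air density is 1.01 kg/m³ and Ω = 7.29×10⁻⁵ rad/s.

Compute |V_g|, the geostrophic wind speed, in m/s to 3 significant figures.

14.0 m/s

Coriolis parameter at 63°S:
f = 2Ω sin φ = 2 × 7.29×10⁻⁵ × sin 63° = 1.30×10⁻⁴ s⁻¹
In the Southern Hemisphere f is negative: f = −1.30×10⁻⁴ s⁻¹.
Component geostrophic relations (x east, y north):
u_g = −(1/(fρ)) ∂P/∂y,  v_g = (1/(fρ)) ∂P/∂x
u_g = −(−0.35×10⁻³)/(−1.30×10⁻⁴ × 1.01) = −2.67 m/s;  v_g = (−1.8×10⁻³)/(−1.30×10⁻⁴ × 1.01) = 13.7 m/s
|V_g| = √(u_g² + v_g²) = 14.0 m/s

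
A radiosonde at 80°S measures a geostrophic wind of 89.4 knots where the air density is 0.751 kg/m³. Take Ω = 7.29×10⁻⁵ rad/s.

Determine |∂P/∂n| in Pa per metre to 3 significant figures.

4.96×10⁻³ Pa/m

Coriolis parameter at 80°S:
f = 2Ω sin φ = 2 × 7.29×10⁻⁵ × sin 80° = 1.44×10⁻⁴ s⁻¹
Wind speed in SI: 89.4 knots = 46.0 m/s
Geostrophic balance rearranged: |∂P/∂n| = f ρ V_g
|∂P/∂n| = 1.44×10⁻⁴ × 0.751 × 46.0 = 4.96×10⁻³ Pa/m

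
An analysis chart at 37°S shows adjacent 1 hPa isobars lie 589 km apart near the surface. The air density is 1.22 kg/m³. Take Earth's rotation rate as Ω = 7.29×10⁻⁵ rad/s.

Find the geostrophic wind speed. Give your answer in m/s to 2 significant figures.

1.6 m/s

Coriolis parameter at 37°S:
f = 2Ω sin φ = 2 × 7.29×10⁻⁵ × sin 37° = 8.77×10⁻⁵ s⁻¹
Pressure gradient: |∂P/∂n| = 100 Pa / 589000 m = 1.70×10⁻⁴ Pa/m
Geostrophic balance (pressure-gradient force = Coriolis force):
V_g = (1/(fρ)) |∂P/∂n| = 1.70×10⁻⁴ / (8.77×10⁻⁵ × 1.22) = 1.59 m/s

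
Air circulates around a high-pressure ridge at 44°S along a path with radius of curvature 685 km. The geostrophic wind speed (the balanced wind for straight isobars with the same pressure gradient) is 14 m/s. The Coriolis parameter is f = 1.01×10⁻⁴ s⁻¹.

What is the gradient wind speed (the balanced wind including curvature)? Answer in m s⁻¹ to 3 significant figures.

Around a high, pressure-gradient force acts outward with centrifugal, so Coriolis balances both:
fV = (1/ρ)|∂P/∂n| + V²/R  →  V² − fR·V + fR·V_g = 0
With fR = 1.01×10⁻⁴ × 685×10³ m = 69.2 m/s:
V = [fR − √((fR)² − 4 fR V_g)]/2 = [69.2 − √(69.2² − 4×69.2×14)]/2 = 19.5 m/s
Supergeostrophic (V > V_g = 14 m/s), as expected around a high.

19.5 m s⁻¹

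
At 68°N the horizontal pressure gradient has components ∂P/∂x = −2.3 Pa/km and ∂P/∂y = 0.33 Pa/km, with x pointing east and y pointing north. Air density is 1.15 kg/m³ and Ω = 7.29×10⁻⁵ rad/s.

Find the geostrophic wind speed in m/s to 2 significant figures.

Coriolis parameter at 68°N:
f = 2Ω sin φ = 2 × 7.29×10⁻⁵ × sin 68° = 1.35×10⁻⁴ s⁻¹
Component geostrophic relations (x east, y north):
u_g = −(1/(fρ)) ∂P/∂y,  v_g = (1/(fρ)) ∂P/∂x
u_g = −(0.33×10⁻³)/(1.35×10⁻⁴ × 1.15) = −2.12 m/s;  v_g = (−2.3×10⁻³)/(1.35×10⁻⁴ × 1.15) = −14.8 m/s
|V_g| = √(u_g² + v_g²) = 14.9 m/s

15 m/s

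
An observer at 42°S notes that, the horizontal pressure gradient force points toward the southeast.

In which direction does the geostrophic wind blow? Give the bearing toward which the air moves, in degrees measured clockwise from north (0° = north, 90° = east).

045°

The pressure-gradient force points toward the southeast (bearing 135°).
Geostrophic balance: in the Southern Hemisphere the Coriolis force deflects motion to the left, so the geostrophic wind blows 90° to the left of the pressure-gradient force (low pressure on the right).
Rotating 135° by 90° counterclockwise gives 045° — the wind blows toward the northeast.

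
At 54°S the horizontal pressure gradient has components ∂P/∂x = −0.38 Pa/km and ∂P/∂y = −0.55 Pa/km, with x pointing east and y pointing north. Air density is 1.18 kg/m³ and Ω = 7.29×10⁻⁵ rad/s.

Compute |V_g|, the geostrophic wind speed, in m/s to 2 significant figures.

Coriolis parameter at 54°S:
f = 2Ω sin φ = 2 × 7.29×10⁻⁵ × sin 54° = 1.18×10⁻⁴ s⁻¹
In the Southern Hemisphere f is negative: f = −1.18×10⁻⁴ s⁻¹.
Component geostrophic relations (x east, y north):
u_g = −(1/(fρ)) ∂P/∂y,  v_g = (1/(fρ)) ∂P/∂x
u_g = −(−0.55×10⁻³)/(−1.18×10⁻⁴ × 1.18) = −3.95 m/s;  v_g = (−0.38×10⁻³)/(−1.18×10⁻⁴ × 1.18) = 2.73 m/s
|V_g| = √(u_g² + v_g²) = 4.80 m/s

4.8 m/s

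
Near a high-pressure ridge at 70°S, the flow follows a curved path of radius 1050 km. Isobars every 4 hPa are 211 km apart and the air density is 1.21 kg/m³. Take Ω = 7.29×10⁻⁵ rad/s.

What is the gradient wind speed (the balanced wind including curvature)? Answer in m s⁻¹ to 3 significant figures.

Coriolis parameter at 70°S:
f = 2Ω sin φ = 2 × 7.29×10⁻⁵ × sin 70° = 1.37×10⁻⁴ s⁻¹
Pressure gradient: |∂P/∂n| = 400 Pa / 211000 m = 1.90×10⁻³ Pa/m
Geostrophic speed: V_g = |∂P/∂n|/(fρ) = 1.90×10⁻³/(1.37×10⁻⁴ × 1.21) = 11.4 m/s
Around a high, pressure-gradient force acts outward with centrifugal, so Coriolis balances both:
fV = (1/ρ)|∂P/∂n| + V²/R  →  V² − fR·V + fR·V_g = 0
With fR = 1.37×10⁻⁴ × 1050×10³ m = 144 m/s:
V = [fR − √((fR)² − 4 fR V_g)]/2 = [144 − √(144² − 4×144×11.4)]/2 = 12.5 m/s
Supergeostrophic (V > V_g = 11.4 m/s), as expected around a high.

12.5 m s⁻¹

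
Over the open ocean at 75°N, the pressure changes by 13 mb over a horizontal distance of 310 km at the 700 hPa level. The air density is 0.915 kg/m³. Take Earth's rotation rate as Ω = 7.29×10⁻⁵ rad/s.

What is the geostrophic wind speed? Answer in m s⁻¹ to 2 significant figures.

Coriolis parameter at 75°N:
f = 2Ω sin φ = 2 × 7.29×10⁻⁵ × sin 75° = 1.41×10⁻⁴ s⁻¹
Pressure gradient: |∂P/∂n| = 1300 Pa / 310000 m = 4.19×10⁻³ Pa/m
Geostrophic balance (pressure-gradient force = Coriolis force):
V_g = (1/(fρ)) |∂P/∂n| = 4.19×10⁻³ / (1.41×10⁻⁴ × 0.915) = 32.5 m/s

33 m s⁻¹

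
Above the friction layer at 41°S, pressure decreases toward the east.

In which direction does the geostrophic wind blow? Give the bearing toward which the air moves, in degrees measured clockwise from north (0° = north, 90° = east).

000°

The pressure-gradient force points toward the east (bearing 090°).
Geostrophic balance: in the Southern Hemisphere the Coriolis force deflects motion to the left, so the geostrophic wind blows 90° to the left of the pressure-gradient force (low pressure on the right).
Rotating 090° by 90° counterclockwise gives 000° — the wind blows toward the north.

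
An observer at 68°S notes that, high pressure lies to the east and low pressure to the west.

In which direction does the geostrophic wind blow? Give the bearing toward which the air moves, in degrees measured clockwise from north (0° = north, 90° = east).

The pressure-gradient force points toward the west (bearing 270°).
Geostrophic balance: in the Southern Hemisphere the Coriolis force deflects motion to the left, so the geostrophic wind blows 90° to the left of the pressure-gradient force (low pressure on the right).
Rotating 270° by 90° counterclockwise gives 180° — the wind blows toward the south.

180°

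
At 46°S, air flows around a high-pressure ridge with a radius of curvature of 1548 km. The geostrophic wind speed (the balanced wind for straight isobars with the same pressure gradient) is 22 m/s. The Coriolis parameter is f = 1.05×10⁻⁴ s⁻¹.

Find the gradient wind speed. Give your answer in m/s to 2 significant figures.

Around a high, pressure-gradient force acts outward with centrifugal, so Coriolis balances both:
fV = (1/ρ)|∂P/∂n| + V²/R  →  V² − fR·V + fR·V_g = 0
With fR = 1.05×10⁻⁴ × 1548×10³ m = 163 m/s:
V = [fR − √((fR)² − 4 fR V_g)]/2 = [163 − √(163² − 4×163×22)]/2 = 26.2 m/s
Supergeostrophic (V > V_g = 22 m/s), as expected around a high.

26 m/s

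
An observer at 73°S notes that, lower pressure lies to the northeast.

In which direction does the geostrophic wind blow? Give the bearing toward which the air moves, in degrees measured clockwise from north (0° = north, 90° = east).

The pressure-gradient force points toward the northeast (bearing 045°).
Geostrophic balance: in the Southern Hemisphere the Coriolis force deflects motion to the left, so the geostrophic wind blows 90° to the left of the pressure-gradient force (low pressure on the right).
Rotating 045° by 90° counterclockwise gives 315° — the wind blows toward the northwest.

315°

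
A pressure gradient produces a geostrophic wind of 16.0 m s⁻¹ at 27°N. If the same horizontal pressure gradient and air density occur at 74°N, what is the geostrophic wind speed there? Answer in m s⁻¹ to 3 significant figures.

7.56 m s⁻¹

With the same pressure gradient and density, V_g ∝ 1/f ∝ 1/sin φ.
V₂ = V₁ · sin φ₁ / sin φ₂ = 16.0 × sin 27° / sin 74°
V₂ = 16.0 × 0.4540/0.9613 = 7.56 m s⁻¹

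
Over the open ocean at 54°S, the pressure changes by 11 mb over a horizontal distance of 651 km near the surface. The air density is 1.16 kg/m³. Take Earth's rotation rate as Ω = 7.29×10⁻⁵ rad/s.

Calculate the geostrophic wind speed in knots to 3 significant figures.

Coriolis parameter at 54°S:
f = 2Ω sin φ = 2 × 7.29×10⁻⁵ × sin 54° = 1.18×10⁻⁴ s⁻¹
Pressure gradient: |∂P/∂n| = 1100 Pa / 651000 m = 1.69×10⁻³ Pa/m
Geostrophic balance (pressure-gradient force = Coriolis force):
V_g = (1/(fρ)) |∂P/∂n| = 1.69×10⁻³ / (1.18×10⁻⁴ × 1.16) = 12.3 m/s
Converting: 12.3 m/s × 1.944 = 24.0 knots

24.0 knots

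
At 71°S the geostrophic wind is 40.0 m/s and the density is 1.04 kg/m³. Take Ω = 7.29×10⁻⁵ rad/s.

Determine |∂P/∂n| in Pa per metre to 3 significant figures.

Coriolis parameter at 71°S:
f = 2Ω sin φ = 2 × 7.29×10⁻⁵ × sin 71° = 1.38×10⁻⁴ s⁻¹
Geostrophic balance rearranged: |∂P/∂n| = f ρ V_g
|∂P/∂n| = 1.38×10⁻⁴ × 1.04 × 40.0 = 5.73×10⁻³ Pa/m

5.73×10⁻³ Pa/m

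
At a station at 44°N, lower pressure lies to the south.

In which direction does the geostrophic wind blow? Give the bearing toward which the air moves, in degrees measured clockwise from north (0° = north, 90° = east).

The pressure-gradient force points toward the south (bearing 180°).
Geostrophic balance: in the Northern Hemisphere the Coriolis force deflects motion to the right, so the geostrophic wind blows 90° to the right of the pressure-gradient force (low pressure on the left).
Rotating 180° by 90° clockwise gives 270° — the wind blows toward the west.

270°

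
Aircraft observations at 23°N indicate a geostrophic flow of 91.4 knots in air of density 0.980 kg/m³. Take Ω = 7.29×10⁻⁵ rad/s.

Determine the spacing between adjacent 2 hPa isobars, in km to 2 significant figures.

Coriolis parameter at 23°N:
f = 2Ω sin φ = 2 × 7.29×10⁻⁵ × sin 23° = 5.70×10⁻⁵ s⁻¹
Wind speed in SI: 91.4 knots = 47.0 m/s
Geostrophic balance rearranged: |∂P/∂n| = f ρ V_g
|∂P/∂n| = 5.70×10⁻⁵ × 0.980 × 47.0 = 2.63×10⁻³ Pa/m
Isobar spacing: Δn = ΔP/|∂P/∂n| = 200 Pa / 2.63×10⁻³ Pa/m = 76188 m ≈ 76 km

76 km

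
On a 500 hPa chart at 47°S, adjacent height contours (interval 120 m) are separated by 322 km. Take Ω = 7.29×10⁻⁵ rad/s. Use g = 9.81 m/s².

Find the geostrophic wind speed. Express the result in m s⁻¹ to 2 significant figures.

Coriolis parameter at 47°S:
f = 2Ω sin φ = 2 × 7.29×10⁻⁵ × sin 47° = 1.07×10⁻⁴ s⁻¹
Height gradient: |∂Z/∂n| = 120 m / 322000 m = 3.73×10⁻⁴
On a pressure surface, geostrophic balance gives V_g = (g/f)|∂Z/∂n|:
V_g = 9.81 × 3.73×10⁻⁴ / 1.07×10⁻⁴ = 34.3 m/s

34 m s⁻¹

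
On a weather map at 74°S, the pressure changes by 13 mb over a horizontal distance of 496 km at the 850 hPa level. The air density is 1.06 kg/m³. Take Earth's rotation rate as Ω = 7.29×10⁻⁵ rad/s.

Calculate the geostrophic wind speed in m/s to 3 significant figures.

17.6 m/s

Coriolis parameter at 74°S:
f = 2Ω sin φ = 2 × 7.29×10⁻⁵ × sin 74° = 1.40×10⁻⁴ s⁻¹
Pressure gradient: |∂P/∂n| = 1300 Pa / 496000 m = 2.62×10⁻³ Pa/m
Geostrophic balance (pressure-gradient force = Coriolis force):
V_g = (1/(fρ)) |∂P/∂n| = 2.62×10⁻³ / (1.40×10⁻⁴ × 1.06) = 17.6 m/s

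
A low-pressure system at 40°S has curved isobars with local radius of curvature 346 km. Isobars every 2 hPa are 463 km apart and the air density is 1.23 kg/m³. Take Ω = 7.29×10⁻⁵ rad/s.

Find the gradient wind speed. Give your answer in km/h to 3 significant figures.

12.2 km/h

Coriolis parameter at 40°S:
f = 2Ω sin φ = 2 × 7.29×10⁻⁵ × sin 40° = 9.37×10⁻⁵ s⁻¹
Pressure gradient: |∂P/∂n| = 200 Pa / 463000 m = 4.32×10⁻⁴ Pa/m
Geostrophic speed: V_g = |∂P/∂n|/(fρ) = 4.32×10⁻⁴/(9.37×10⁻⁵ × 1.23) = 3.75 m/s
Around a low, centrifugal force acts outward with Coriolis, so pressure-gradient force balances both:
(1/ρ)|∂P/∂n| = fV + V²/R  →  V² + fR·V − fR·V_g = 0
With fR = 9.37×10⁻⁵ × 346×10³ m = 32.4 m/s:
V = [−fR + √((fR)² + 4 fR V_g)]/2 = [−32.4 + √(32.4² + 4×32.4×3.75)]/2 = 3.39 m/s
Subgeostrophic (V < V_g = 3.75 m/s), as expected around a low.
Converting: 3.39 m/s × 3.6 = 12.2 km/h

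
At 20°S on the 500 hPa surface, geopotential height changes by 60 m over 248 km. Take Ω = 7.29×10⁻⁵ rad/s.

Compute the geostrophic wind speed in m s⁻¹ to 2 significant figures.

Coriolis parameter at 20°S:
f = 2Ω sin φ = 2 × 7.29×10⁻⁵ × sin 20° = 4.99×10⁻⁵ s⁻¹
Height gradient: |∂Z/∂n| = 60 m / 248000 m = 2.42×10⁻⁴
On a pressure surface, geostrophic balance gives V_g = (g/f)|∂Z/∂n|:
V_g = 9.81 × 2.42×10⁻⁴ / 4.99×10⁻⁵ = 47.6 m/s

48 m s⁻¹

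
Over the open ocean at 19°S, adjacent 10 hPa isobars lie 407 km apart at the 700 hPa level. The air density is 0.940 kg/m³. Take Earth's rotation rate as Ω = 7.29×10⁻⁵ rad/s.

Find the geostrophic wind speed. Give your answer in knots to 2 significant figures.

110 knots

Coriolis parameter at 19°S:
f = 2Ω sin φ = 2 × 7.29×10⁻⁵ × sin 19° = 4.75×10⁻⁵ s⁻¹
Pressure gradient: |∂P/∂n| = 1000 Pa / 407000 m = 2.46×10⁻³ Pa/m
Geostrophic balance (pressure-gradient force = Coriolis force):
V_g = (1/(fρ)) |∂P/∂n| = 2.46×10⁻³ / (4.75×10⁻⁵ × 0.940) = 55.1 m/s
Converting: 55.1 m/s × 1.944 = 110 knots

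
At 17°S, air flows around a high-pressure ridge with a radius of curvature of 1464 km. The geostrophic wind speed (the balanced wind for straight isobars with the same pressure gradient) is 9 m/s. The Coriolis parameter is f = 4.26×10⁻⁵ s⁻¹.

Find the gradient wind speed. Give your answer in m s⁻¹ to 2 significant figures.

11 m s⁻¹

Around a high, pressure-gradient force acts outward with centrifugal, so Coriolis balances both:
fV = (1/ρ)|∂P/∂n| + V²/R  →  V² − fR·V + fR·V_g = 0
With fR = 4.26×10⁻⁵ × 1464×10³ m = 62.4 m/s:
V = [fR − √((fR)² − 4 fR V_g)]/2 = [62.4 − √(62.4² − 4×62.4×9)]/2 = 10.9 m/s
Supergeostrophic (V > V_g = 9 m/s), as expected around a high.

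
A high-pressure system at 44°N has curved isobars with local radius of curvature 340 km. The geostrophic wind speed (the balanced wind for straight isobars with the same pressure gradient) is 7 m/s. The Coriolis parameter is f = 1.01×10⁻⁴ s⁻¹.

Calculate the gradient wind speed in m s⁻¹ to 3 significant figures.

9.79 m s⁻¹

Around a high, pressure-gradient force acts outward with centrifugal, so Coriolis balances both:
fV = (1/ρ)|∂P/∂n| + V²/R  →  V² − fR·V + fR·V_g = 0
With fR = 1.01×10⁻⁴ × 340×10³ m = 34.3 m/s:
V = [fR − √((fR)² − 4 fR V_g)]/2 = [34.3 − √(34.3² − 4×34.3×7)]/2 = 9.79 m/s
Supergeostrophic (V > V_g = 7 m/s), as expected around a high.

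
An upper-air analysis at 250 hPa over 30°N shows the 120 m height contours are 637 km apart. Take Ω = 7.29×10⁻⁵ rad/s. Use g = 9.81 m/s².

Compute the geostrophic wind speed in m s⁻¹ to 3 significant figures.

Coriolis parameter at 30°N:
f = 2Ω sin φ = 2 × 7.29×10⁻⁵ × sin 30° = 7.29×10⁻⁵ s⁻¹
Height gradient: |∂Z/∂n| = 120 m / 637000 m = 1.88×10⁻⁴
On a pressure surface, geostrophic balance gives V_g = (g/f)|∂Z/∂n|:
V_g = 9.81 × 1.88×10⁻⁴ / 7.29×10⁻⁵ = 25.4 m/s

25.4 m s⁻¹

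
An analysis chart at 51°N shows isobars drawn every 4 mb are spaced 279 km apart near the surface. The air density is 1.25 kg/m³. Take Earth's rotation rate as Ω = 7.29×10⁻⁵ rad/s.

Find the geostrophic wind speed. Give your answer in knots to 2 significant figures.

Coriolis parameter at 51°N:
f = 2Ω sin φ = 2 × 7.29×10⁻⁵ × sin 51° = 1.13×10⁻⁴ s⁻¹
Pressure gradient: |∂P/∂n| = 400 Pa / 279000 m = 1.43×10⁻³ Pa/m
Geostrophic balance (pressure-gradient force = Coriolis force):
V_g = (1/(fρ)) |∂P/∂n| = 1.43×10⁻³ / (1.13×10⁻⁴ × 1.25) = 10.1 m/s
Converting: 10.1 m/s × 1.944 = 20 knots

20 knots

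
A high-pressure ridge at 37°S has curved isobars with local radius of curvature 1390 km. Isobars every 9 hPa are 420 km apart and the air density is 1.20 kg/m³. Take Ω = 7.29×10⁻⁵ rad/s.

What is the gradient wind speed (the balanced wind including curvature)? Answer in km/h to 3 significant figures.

Coriolis parameter at 37°S:
f = 2Ω sin φ = 2 × 7.29×10⁻⁵ × sin 37° = 8.77×10⁻⁵ s⁻¹
Pressure gradient: |∂P/∂n| = 900 Pa / 420000 m = 2.14×10⁻³ Pa/m
Geostrophic speed: V_g = |∂P/∂n|/(fρ) = 2.14×10⁻³/(8.77×10⁻⁵ × 1.20) = 20.4 m/s
Around a high, pressure-gradient force acts outward with centrifugal, so Coriolis balances both:
fV = (1/ρ)|∂P/∂n| + V²/R  →  V² − fR·V + fR·V_g = 0
With fR = 8.77×10⁻⁵ × 1390×10³ m = 122 m/s:
V = [fR − √((fR)² − 4 fR V_g)]/2 = [122 − √(122² − 4×122×20.4)]/2 = 25.8 m/s
Supergeostrophic (V > V_g = 20.4 m/s), as expected around a high.
Converting: 25.8 m/s × 3.6 = 92.9 km/h

92.9 km/h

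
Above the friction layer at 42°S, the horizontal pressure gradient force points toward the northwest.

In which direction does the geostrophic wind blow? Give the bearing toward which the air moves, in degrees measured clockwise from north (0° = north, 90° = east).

225°

The pressure-gradient force points toward the northwest (bearing 315°).
Geostrophic balance: in the Southern Hemisphere the Coriolis force deflects motion to the left, so the geostrophic wind blows 90° to the left of the pressure-gradient force (low pressure on the right).
Rotating 315° by 90° counterclockwise gives 225° — the wind blows toward the southwest.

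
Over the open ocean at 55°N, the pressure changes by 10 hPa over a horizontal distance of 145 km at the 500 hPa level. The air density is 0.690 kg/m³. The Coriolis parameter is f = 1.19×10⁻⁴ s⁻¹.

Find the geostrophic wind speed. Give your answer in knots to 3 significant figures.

163 knots

Pressure gradient: |∂P/∂n| = 1000 Pa / 145000 m = 6.90×10⁻³ Pa/m
Geostrophic balance (pressure-gradient force = Coriolis force):
V_g = (1/(fρ)) |∂P/∂n| = 6.90×10⁻³ / (1.19×10⁻⁴ × 0.690) = 84.0 m/s
Converting: 84.0 m/s × 1.944 = 163 knots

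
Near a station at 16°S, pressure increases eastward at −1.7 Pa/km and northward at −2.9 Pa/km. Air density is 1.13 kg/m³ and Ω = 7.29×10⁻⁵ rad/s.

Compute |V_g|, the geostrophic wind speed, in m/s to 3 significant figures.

74.0 m/s

Coriolis parameter at 16°S:
f = 2Ω sin φ = 2 × 7.29×10⁻⁵ × sin 16° = 4.02×10⁻⁵ s⁻¹
In the Southern Hemisphere f is negative: f = −4.02×10⁻⁵ s⁻¹.
Component geostrophic relations (x east, y north):
u_g = −(1/(fρ)) ∂P/∂y,  v_g = (1/(fρ)) ∂P/∂x
u_g = −(−2.9×10⁻³)/(−4.02×10⁻⁵ × 1.13) = −63.9 m/s;  v_g = (−1.7×10⁻³)/(−4.02×10⁻⁵ × 1.13) = 37.4 m/s
|V_g| = √(u_g² + v_g²) = 74.0 m/s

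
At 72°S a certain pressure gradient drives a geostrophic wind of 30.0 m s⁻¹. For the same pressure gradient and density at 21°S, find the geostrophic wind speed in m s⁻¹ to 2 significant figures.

With the same pressure gradient and density, V_g ∝ 1/f ∝ 1/sin φ.
V₂ = V₁ · sin φ₁ / sin φ₂ = 30.0 × sin 72° / sin 21°
V₂ = 30.0 × 0.9511/0.3584 = 80 m s⁻¹

80 m s⁻¹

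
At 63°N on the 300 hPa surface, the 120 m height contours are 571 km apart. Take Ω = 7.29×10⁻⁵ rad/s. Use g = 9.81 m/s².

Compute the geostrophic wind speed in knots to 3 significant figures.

Coriolis parameter at 63°N:
f = 2Ω sin φ = 2 × 7.29×10⁻⁵ × sin 63° = 1.30×10⁻⁴ s⁻¹
Height gradient: |∂Z/∂n| = 120 m / 571000 m = 2.10×10⁻⁴
On a pressure surface, geostrophic balance gives V_g = (g/f)|∂Z/∂n|:
V_g = 9.81 × 2.10×10⁻⁴ / 1.30×10⁻⁴ = 15.9 m/s
Converting: 15.9 m/s × 1.944 = 30.8 knots

30.8 knots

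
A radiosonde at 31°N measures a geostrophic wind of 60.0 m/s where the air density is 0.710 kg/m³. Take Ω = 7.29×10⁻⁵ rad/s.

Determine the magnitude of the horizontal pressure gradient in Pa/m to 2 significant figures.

Coriolis parameter at 31°N:
f = 2Ω sin φ = 2 × 7.29×10⁻⁵ × sin 31° = 7.51×10⁻⁵ s⁻¹
Geostrophic balance rearranged: |∂P/∂n| = f ρ V_g
|∂P/∂n| = 7.51×10⁻⁵ × 0.710 × 60.0 = 3.20×10⁻³ Pa/m

3.2×10⁻³ Pa/m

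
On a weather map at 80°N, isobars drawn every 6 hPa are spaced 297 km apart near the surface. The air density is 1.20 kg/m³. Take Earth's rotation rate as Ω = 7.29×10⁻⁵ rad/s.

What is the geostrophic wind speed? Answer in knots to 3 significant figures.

22.8 knots

Coriolis parameter at 80°N:
f = 2Ω sin φ = 2 × 7.29×10⁻⁵ × sin 80° = 1.44×10⁻⁴ s⁻¹
Pressure gradient: |∂P/∂n| = 600 Pa / 297000 m = 2.02×10⁻³ Pa/m
Geostrophic balance (pressure-gradient force = Coriolis force):
V_g = (1/(fρ)) |∂P/∂n| = 2.02×10⁻³ / (1.44×10⁻⁴ × 1.20) = 11.7 m/s
Converting: 11.7 m/s × 1.944 = 22.8 knots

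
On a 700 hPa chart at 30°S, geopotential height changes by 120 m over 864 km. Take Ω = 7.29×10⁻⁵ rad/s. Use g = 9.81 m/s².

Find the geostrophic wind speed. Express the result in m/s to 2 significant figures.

Coriolis parameter at 30°S:
f = 2Ω sin φ = 2 × 7.29×10⁻⁵ × sin 30° = 7.29×10⁻⁵ s⁻¹
Height gradient: |∂Z/∂n| = 120 m / 864000 m = 1.39×10⁻⁴
On a pressure surface, geostrophic balance gives V_g = (g/f)|∂Z/∂n|:
V_g = 9.81 × 1.39×10⁻⁴ / 7.29×10⁻⁵ = 18.7 m/s

19 m/s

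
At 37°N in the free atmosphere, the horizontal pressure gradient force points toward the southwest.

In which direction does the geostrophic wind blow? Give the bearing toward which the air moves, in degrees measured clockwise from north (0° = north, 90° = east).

The pressure-gradient force points toward the southwest (bearing 225°).
Geostrophic balance: in the Northern Hemisphere the Coriolis force deflects motion to the right, so the geostrophic wind blows 90° to the right of the pressure-gradient force (low pressure on the left).
Rotating 225° by 90° clockwise gives 315° — the wind blows toward the northwest.

315°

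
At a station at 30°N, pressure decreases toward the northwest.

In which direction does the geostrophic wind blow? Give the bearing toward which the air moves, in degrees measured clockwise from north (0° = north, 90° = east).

The pressure-gradient force points toward the northwest (bearing 315°).
Geostrophic balance: in the Northern Hemisphere the Coriolis force deflects motion to the right, so the geostrophic wind blows 90° to the right of the pressure-gradient force (low pressure on the left).
Rotating 315° by 90° clockwise gives 045° — the wind blows toward the northeast.

045°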